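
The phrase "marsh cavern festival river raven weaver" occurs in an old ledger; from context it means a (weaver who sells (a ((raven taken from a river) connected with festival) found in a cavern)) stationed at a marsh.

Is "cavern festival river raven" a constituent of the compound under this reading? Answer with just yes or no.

The paraphrase groups the words so that "cavern festival river raven" is one unit: it corresponds to a single parenthesized sub-phrase.
The full structure is [marsh [[cavern [festival [river raven]]] weaver]], in which [cavern festival river raven] is a constituent.

yes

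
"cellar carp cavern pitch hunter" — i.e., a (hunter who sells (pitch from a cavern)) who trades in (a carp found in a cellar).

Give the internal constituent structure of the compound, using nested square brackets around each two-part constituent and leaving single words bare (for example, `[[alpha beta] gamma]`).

[[cellar carp] [[cavern pitch] hunter]]

Whole compound: head "hunter" (specifically "cavern pitch hunter"), modifier "cellar carp".
Inside "cellar carp": head "carp", modifier "cellar".
Inside "cavern pitch hunter": head "hunter", modifier "cavern pitch".
Inside "cavern pitch": head "pitch", modifier "cavern".
Putting it together: [[cellar carp] [[cavern pitch] hunter]].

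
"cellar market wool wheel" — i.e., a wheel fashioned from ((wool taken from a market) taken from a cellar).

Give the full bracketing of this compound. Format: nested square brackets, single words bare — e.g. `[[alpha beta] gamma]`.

[[cellar [market wool]] wheel]

The outermost head in the paraphrase is "wheel", modified by "cellar market wool".
Inside "cellar market wool": head "wool" (specifically "market wool"), modifier "cellar".
Inside "market wool": head "wool", modifier "market".
So the structure is [[cellar [market wool]] wheel].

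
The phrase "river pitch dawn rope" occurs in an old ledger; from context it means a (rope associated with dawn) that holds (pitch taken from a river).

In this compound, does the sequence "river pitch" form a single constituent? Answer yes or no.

yes

The paraphrase groups the words so that "river pitch" is one unit: it corresponds to a single parenthesized sub-phrase.
The full structure is [[river pitch] [dawn rope]], in which [river pitch] is a constituent.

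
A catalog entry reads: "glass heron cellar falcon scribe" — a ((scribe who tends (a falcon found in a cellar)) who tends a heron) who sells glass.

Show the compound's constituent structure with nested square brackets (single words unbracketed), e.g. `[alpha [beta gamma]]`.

[glass [heron [[cellar falcon] scribe]]]

Overall it is a kind of scribe (specifically "heron cellar falcon scribe"); the modifier is "glass".
"heron cellar falcon scribe" → head "scribe" (specifically "cellar falcon scribe"), modifier "heron".
"cellar falcon scribe" → head "scribe", modifier "cellar falcon".
"cellar falcon" → head "falcon", modifier "cellar".
Assembled: [glass [heron [[cellar falcon] scribe]]].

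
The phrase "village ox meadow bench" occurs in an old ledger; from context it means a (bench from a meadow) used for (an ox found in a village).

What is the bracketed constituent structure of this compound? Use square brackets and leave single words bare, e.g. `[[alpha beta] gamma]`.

[[village ox] [meadow bench]]

Whole compound: head "bench" (specifically "meadow bench"), modifier "village ox".
"village ox" → head "ox", modifier "village".
"meadow bench" → head "bench", modifier "meadow".
Assembled: [[village ox] [meadow bench]].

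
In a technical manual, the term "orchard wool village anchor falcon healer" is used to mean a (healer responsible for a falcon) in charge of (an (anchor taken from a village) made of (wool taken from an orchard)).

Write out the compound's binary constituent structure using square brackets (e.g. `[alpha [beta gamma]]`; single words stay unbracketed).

The outermost head in the paraphrase is "healer" (specifically "falcon healer"), modified by "orchard wool village anchor".
Inside "orchard wool village anchor": head "anchor" (specifically "village anchor"), modifier "orchard wool".
Inside "orchard wool": head "wool", modifier "orchard".
Inside "village anchor": head "anchor", modifier "village".
Inside "falcon healer": head "healer", modifier "falcon".
Putting it together: [[[orchard wool] [village anchor]] [falcon healer]].

[[[orchard wool] [village anchor]] [falcon healer]]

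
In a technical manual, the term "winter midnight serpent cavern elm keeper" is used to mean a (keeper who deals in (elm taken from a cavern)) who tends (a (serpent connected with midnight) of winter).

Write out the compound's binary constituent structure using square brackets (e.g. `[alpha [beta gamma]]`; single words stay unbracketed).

Whole compound: head "keeper" (specifically "cavern elm keeper"), modifier "winter midnight serpent".
Within "winter midnight serpent", the head is "serpent" (specifically "midnight serpent") and the modifier is "winter".
Within "midnight serpent", the head is "serpent" and the modifier is "midnight".
Within "cavern elm keeper", the head is "keeper" and the modifier is "cavern elm".
Within "cavern elm", the head is "elm" and the modifier is "cavern".
Putting it together: [[winter [midnight serpent]] [[cavern elm] keeper]].

[[winter [midnight serpent]] [[cavern elm] keeper]]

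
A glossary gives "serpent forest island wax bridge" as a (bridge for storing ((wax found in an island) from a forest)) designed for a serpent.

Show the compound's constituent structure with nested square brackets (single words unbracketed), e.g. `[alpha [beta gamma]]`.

At the top level: head "bridge" (specifically "forest island wax bridge"); modifier "serpent".
Inside "forest island wax bridge": head "bridge", modifier "forest island wax".
Inside "forest island wax": head "wax" (specifically "island wax"), modifier "forest".
Inside "island wax": head "wax", modifier "island".
Assembled: [serpent [[forest [island wax]] bridge]].

[serpent [[forest [island wax]] bridge]]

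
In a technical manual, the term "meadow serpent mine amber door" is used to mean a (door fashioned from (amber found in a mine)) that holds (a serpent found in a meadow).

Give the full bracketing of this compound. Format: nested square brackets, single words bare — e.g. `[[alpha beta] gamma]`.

[[meadow serpent] [[mine amber] door]]

At the top level: head "door" (specifically "mine amber door"); modifier "meadow serpent".
Inside "meadow serpent": head "serpent", modifier "meadow".
Inside "mine amber door": head "door", modifier "mine amber".
Inside "mine amber": head "amber", modifier "mine".
So the structure is [[meadow serpent] [[mine amber] door]].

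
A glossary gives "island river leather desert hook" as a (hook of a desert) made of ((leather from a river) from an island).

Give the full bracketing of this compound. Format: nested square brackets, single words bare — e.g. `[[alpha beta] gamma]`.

[[island [river leather]] [desert hook]]

Overall it is a kind of hook (specifically "desert hook"); the modifier is "island river leather".
Inside "island river leather": head "leather" (specifically "river leather"), modifier "island".
Inside "river leather": head "leather", modifier "river".
Inside "desert hook": head "hook", modifier "desert".
So the structure is [[island [river leather]] [desert hook]].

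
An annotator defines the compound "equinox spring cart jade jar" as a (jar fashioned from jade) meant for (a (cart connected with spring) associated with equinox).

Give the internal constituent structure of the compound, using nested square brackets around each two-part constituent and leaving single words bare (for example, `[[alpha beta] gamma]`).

[[equinox [spring cart]] [jade jar]]

At the top level: head "jar" (specifically "jade jar"); modifier "equinox spring cart".
Within "equinox spring cart", the head is "cart" (specifically "spring cart") and the modifier is "equinox".
Within "spring cart", the head is "cart" and the modifier is "spring".
Within "jade jar", the head is "jar" and the modifier is "jade".
Assembled: [[equinox [spring cart]] [jade jar]].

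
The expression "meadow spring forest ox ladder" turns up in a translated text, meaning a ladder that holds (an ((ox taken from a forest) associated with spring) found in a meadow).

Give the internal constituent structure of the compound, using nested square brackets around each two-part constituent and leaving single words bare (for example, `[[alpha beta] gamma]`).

Whole compound: head "ladder", modifier "meadow spring forest ox".
Inside "meadow spring forest ox": head "ox" (specifically "spring forest ox"), modifier "meadow".
Inside "spring forest ox": head "ox" (specifically "forest ox"), modifier "spring".
Inside "forest ox": head "ox", modifier "forest".
Assembled: [[meadow [spring [forest ox]]] ladder].

[[meadow [spring [forest ox]]] ladder]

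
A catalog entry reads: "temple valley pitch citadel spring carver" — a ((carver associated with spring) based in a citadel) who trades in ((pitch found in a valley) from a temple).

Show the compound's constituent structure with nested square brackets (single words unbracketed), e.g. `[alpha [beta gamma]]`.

At the top level: head "carver" (specifically "citadel spring carver"); modifier "temple valley pitch".
Inside "temple valley pitch": head "pitch" (specifically "valley pitch"), modifier "temple".
Inside "valley pitch": head "pitch", modifier "valley".
Inside "citadel spring carver": head "carver" (specifically "spring carver"), modifier "citadel".
Inside "spring carver": head "carver", modifier "spring".
So the structure is [[temple [valley pitch]] [citadel [spring carver]]].

[[temple [valley pitch]] [citadel [spring carver]]]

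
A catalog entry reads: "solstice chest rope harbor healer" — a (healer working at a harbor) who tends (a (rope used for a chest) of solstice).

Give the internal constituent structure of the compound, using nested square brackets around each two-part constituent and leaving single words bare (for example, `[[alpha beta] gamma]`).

At the top level: head "healer" (specifically "harbor healer"); modifier "solstice chest rope".
Inside "solstice chest rope": head "rope" (specifically "chest rope"), modifier "solstice".
Inside "chest rope": head "rope", modifier "chest".
Inside "harbor healer": head "healer", modifier "harbor".
Assembled: [[solstice [chest rope]] [harbor healer]].

[[solstice [chest rope]] [harbor healer]]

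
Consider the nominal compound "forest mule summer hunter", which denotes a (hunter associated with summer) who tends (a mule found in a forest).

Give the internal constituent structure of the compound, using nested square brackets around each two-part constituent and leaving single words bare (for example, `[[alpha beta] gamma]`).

Whole compound: head "hunter" (specifically "summer hunter"), modifier "forest mule".
"forest mule" → head "mule", modifier "forest".
"summer hunter" → head "hunter", modifier "summer".
Assembled: [[forest mule] [summer hunter]].

[[forest mule] [summer hunter]]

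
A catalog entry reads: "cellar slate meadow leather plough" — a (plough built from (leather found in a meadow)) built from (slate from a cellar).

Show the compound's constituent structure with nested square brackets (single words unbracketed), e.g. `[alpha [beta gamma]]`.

Overall it is a kind of plough (specifically "meadow leather plough"); the modifier is "cellar slate".
Within "cellar slate", the head is "slate" and the modifier is "cellar".
Within "meadow leather plough", the head is "plough" and the modifier is "meadow leather".
Within "meadow leather", the head is "leather" and the modifier is "meadow".
Putting it together: [[cellar slate] [[meadow leather] plough]].

[[cellar slate] [[meadow leather] plough]]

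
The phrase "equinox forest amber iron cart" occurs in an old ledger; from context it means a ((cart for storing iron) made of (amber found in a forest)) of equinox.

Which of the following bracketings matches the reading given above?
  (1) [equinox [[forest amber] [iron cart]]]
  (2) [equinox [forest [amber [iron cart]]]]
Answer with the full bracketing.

The paraphrase's head is the "cart" part ("forest amber iron cart"); its modifier is "equinox".
That top-level split, carried through the inner groups, gives [equinox [[forest amber] [iron cart]]].

[equinox [[forest amber] [iron cart]]]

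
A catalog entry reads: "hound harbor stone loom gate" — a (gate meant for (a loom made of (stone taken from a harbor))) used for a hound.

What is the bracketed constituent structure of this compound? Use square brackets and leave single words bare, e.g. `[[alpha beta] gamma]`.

Whole compound: head "gate" (specifically "harbor stone loom gate"), modifier "hound".
Inside "harbor stone loom gate": head "gate", modifier "harbor stone loom".
Inside "harbor stone loom": head "loom", modifier "harbor stone".
Inside "harbor stone": head "stone", modifier "harbor".
Assembled: [hound [[[harbor stone] loom] gate]].

[hound [[[harbor stone] loom] gate]]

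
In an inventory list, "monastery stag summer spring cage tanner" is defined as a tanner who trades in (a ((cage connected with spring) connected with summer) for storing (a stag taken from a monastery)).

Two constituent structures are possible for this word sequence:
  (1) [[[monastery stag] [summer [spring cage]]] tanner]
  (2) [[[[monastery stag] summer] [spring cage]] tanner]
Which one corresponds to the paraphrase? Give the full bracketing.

[[[monastery stag] [summer [spring cage]]] tanner]

The paraphrase's head is the "tanner" part ("tanner"); its modifier is "monastery stag summer spring cage".
That top-level split, carried through the inner groups, gives [[[monastery stag] [summer [spring cage]]] tanner].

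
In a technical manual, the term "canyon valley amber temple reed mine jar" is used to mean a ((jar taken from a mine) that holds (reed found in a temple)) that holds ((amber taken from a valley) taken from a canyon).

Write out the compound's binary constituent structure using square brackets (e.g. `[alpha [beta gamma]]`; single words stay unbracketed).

[[canyon [valley amber]] [[temple reed] [mine jar]]]

Whole compound: head "jar" (specifically "temple reed mine jar"), modifier "canyon valley amber".
"canyon valley amber" → head "amber" (specifically "valley amber"), modifier "canyon".
"valley amber" → head "amber", modifier "valley".
"temple reed mine jar" → head "jar" (specifically "mine jar"), modifier "temple reed".
"temple reed" → head "reed", modifier "temple".
"mine jar" → head "jar", modifier "mine".
So the structure is [[canyon [valley amber]] [[temple reed] [mine jar]]].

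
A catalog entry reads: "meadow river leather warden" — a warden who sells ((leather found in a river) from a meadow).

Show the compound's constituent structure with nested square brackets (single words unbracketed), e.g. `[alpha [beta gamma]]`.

At the top level: head "warden"; modifier "meadow river leather".
Inside "meadow river leather": head "leather" (specifically "river leather"), modifier "meadow".
Inside "river leather": head "leather", modifier "river".
Putting it together: [[meadow [river leather]] warden].

[[meadow [river leather]] warden]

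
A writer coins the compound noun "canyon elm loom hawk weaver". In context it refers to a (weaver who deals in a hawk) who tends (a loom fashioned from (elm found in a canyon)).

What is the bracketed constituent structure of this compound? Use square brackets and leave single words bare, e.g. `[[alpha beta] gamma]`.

[[[canyon elm] loom] [hawk weaver]]

At the top level: head "weaver" (specifically "hawk weaver"); modifier "canyon elm loom".
"canyon elm loom" → head "loom", modifier "canyon elm".
"canyon elm" → head "elm", modifier "canyon".
"hawk weaver" → head "weaver", modifier "hawk".
Putting it together: [[[canyon elm] loom] [hawk weaver]].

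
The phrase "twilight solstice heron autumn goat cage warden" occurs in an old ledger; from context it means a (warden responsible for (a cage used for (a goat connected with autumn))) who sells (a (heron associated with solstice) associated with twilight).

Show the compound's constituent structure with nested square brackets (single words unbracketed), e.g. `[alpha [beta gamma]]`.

[[twilight [solstice heron]] [[[autumn goat] cage] warden]]

Whole compound: head "warden" (specifically "autumn goat cage warden"), modifier "twilight solstice heron".
Within "twilight solstice heron", the head is "heron" (specifically "solstice heron") and the modifier is "twilight".
Within "solstice heron", the head is "heron" and the modifier is "solstice".
Within "autumn goat cage warden", the head is "warden" and the modifier is "autumn goat cage".
Within "autumn goat cage", the head is "cage" and the modifier is "autumn goat".
Within "autumn goat", the head is "goat" and the modifier is "autumn".
So the structure is [[twilight [solstice heron]] [[[autumn goat] cage] warden]].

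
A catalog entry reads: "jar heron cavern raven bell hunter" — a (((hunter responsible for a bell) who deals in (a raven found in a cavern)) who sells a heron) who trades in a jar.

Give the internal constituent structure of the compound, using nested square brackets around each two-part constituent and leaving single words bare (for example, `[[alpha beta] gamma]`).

[jar [heron [[cavern raven] [bell hunter]]]]

At the top level: head "hunter" (specifically "heron cavern raven bell hunter"); modifier "jar".
Within "heron cavern raven bell hunter", the head is "hunter" (specifically "cavern raven bell hunter") and the modifier is "heron".
Within "cavern raven bell hunter", the head is "hunter" (specifically "bell hunter") and the modifier is "cavern raven".
Within "cavern raven", the head is "raven" and the modifier is "cavern".
Within "bell hunter", the head is "hunter" and the modifier is "bell".
Putting it together: [jar [heron [[cavern raven] [bell hunter]]]].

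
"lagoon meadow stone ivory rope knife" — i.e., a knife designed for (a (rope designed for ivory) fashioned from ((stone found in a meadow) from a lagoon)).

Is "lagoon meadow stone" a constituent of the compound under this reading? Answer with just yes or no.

yes

The paraphrase groups the words so that "lagoon meadow stone" is one unit: it corresponds to a single parenthesized sub-phrase.
The full structure is [[[lagoon [meadow stone]] [ivory rope]] knife], in which [lagoon meadow stone] is a constituent.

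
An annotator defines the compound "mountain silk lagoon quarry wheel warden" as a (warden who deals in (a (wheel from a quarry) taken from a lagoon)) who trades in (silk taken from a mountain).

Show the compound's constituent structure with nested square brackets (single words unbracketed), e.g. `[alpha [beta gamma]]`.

[[mountain silk] [[lagoon [quarry wheel]] warden]]

Overall it is a kind of warden (specifically "lagoon quarry wheel warden"); the modifier is "mountain silk".
Within "mountain silk", the head is "silk" and the modifier is "mountain".
Within "lagoon quarry wheel warden", the head is "warden" and the modifier is "lagoon quarry wheel".
Within "lagoon quarry wheel", the head is "wheel" (specifically "quarry wheel") and the modifier is "lagoon".
Within "quarry wheel", the head is "wheel" and the modifier is "quarry".
So the structure is [[mountain silk] [[lagoon [quarry wheel]] warden]].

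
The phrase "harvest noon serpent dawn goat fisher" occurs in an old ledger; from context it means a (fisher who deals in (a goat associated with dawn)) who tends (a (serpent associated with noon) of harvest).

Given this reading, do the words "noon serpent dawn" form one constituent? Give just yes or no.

The top-level split is [harvest noon serpent] [dawn goat fisher]; the full structure is [[harvest [noon serpent]] [[dawn goat] fisher]].
"noon serpent dawn" straddles a constituent boundary, so it is not a single unit.

no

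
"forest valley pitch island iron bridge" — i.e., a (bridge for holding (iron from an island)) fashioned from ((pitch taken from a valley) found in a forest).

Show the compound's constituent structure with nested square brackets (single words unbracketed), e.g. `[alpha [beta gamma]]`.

[[forest [valley pitch]] [[island iron] bridge]]

At the top level: head "bridge" (specifically "island iron bridge"); modifier "forest valley pitch".
"forest valley pitch" → head "pitch" (specifically "valley pitch"), modifier "forest".
"valley pitch" → head "pitch", modifier "valley".
"island iron bridge" → head "bridge", modifier "island iron".
"island iron" → head "iron", modifier "island".
So the structure is [[forest [valley pitch]] [[island iron] bridge]].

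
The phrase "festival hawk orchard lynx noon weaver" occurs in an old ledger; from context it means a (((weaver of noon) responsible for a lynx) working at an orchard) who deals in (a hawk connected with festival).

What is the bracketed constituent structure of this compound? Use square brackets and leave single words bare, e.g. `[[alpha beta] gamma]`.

[[festival hawk] [orchard [lynx [noon weaver]]]]

At the top level: head "weaver" (specifically "orchard lynx noon weaver"); modifier "festival hawk".
Inside "festival hawk": head "hawk", modifier "festival".
Inside "orchard lynx noon weaver": head "weaver" (specifically "lynx noon weaver"), modifier "orchard".
Inside "lynx noon weaver": head "weaver" (specifically "noon weaver"), modifier "lynx".
Inside "noon weaver": head "weaver", modifier "noon".
So the structure is [[festival hawk] [orchard [lynx [noon weaver]]]].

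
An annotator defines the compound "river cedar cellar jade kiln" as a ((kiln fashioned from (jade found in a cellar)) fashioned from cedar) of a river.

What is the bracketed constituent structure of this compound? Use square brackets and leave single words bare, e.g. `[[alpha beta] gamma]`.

[river [cedar [[cellar jade] kiln]]]

The outermost head in the paraphrase is "kiln" (specifically "cedar cellar jade kiln"), modified by "river".
Inside "cedar cellar jade kiln": head "kiln" (specifically "cellar jade kiln"), modifier "cedar".
Inside "cellar jade kiln": head "kiln", modifier "cellar jade".
Inside "cellar jade": head "jade", modifier "cellar".
Assembled: [river [cedar [[cellar jade] kiln]]].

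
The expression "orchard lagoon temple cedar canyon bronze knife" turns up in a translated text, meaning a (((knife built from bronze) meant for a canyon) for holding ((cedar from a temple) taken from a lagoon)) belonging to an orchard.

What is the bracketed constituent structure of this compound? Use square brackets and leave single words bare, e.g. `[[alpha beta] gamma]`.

[orchard [[lagoon [temple cedar]] [canyon [bronze knife]]]]

Whole compound: head "knife" (specifically "lagoon temple cedar canyon bronze knife"), modifier "orchard".
Within "lagoon temple cedar canyon bronze knife", the head is "knife" (specifically "canyon bronze knife") and the modifier is "lagoon temple cedar".
Within "lagoon temple cedar", the head is "cedar" (specifically "temple cedar") and the modifier is "lagoon".
Within "temple cedar", the head is "cedar" and the modifier is "temple".
Within "canyon bronze knife", the head is "knife" (specifically "bronze knife") and the modifier is "canyon".
Within "bronze knife", the head is "knife" and the modifier is "bronze".
Assembled: [orchard [[lagoon [temple cedar]] [canyon [bronze knife]]]].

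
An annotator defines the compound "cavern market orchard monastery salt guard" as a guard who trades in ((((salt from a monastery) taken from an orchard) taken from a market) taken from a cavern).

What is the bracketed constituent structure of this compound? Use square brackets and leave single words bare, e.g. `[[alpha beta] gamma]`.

At the top level: head "guard"; modifier "cavern market orchard monastery salt".
"cavern market orchard monastery salt" → head "salt" (specifically "market orchard monastery salt"), modifier "cavern".
"market orchard monastery salt" → head "salt" (specifically "orchard monastery salt"), modifier "market".
"orchard monastery salt" → head "salt" (specifically "monastery salt"), modifier "orchard".
"monastery salt" → head "salt", modifier "monastery".
Putting it together: [[cavern [market [orchard [monastery salt]]]] guard].

[[cavern [market [orchard [monastery salt]]]] guard]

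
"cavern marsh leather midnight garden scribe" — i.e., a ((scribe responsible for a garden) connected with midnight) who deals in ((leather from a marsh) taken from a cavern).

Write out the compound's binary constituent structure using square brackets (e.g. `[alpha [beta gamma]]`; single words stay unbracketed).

[[cavern [marsh leather]] [midnight [garden scribe]]]

Whole compound: head "scribe" (specifically "midnight garden scribe"), modifier "cavern marsh leather".
Within "cavern marsh leather", the head is "leather" (specifically "marsh leather") and the modifier is "cavern".
Within "marsh leather", the head is "leather" and the modifier is "marsh".
Within "midnight garden scribe", the head is "scribe" (specifically "garden scribe") and the modifier is "midnight".
Within "garden scribe", the head is "scribe" and the modifier is "garden".
So the structure is [[cavern [marsh leather]] [midnight [garden scribe]]].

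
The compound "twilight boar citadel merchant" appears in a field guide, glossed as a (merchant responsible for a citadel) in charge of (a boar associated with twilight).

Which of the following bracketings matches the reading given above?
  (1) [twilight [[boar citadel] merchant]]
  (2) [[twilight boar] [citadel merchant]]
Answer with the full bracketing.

The paraphrase's head is the "merchant" part ("citadel merchant"); its modifier is "twilight boar".
That top-level split, carried through the inner groups, gives [[twilight boar] [citadel merchant]].

[[twilight boar] [citadel merchant]]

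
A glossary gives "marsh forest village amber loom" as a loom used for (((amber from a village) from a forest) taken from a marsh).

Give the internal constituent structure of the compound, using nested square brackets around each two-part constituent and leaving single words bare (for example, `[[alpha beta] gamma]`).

[[marsh [forest [village amber]]] loom]

At the top level: head "loom"; modifier "marsh forest village amber".
Within "marsh forest village amber", the head is "amber" (specifically "forest village amber") and the modifier is "marsh".
Within "forest village amber", the head is "amber" (specifically "village amber") and the modifier is "forest".
Within "village amber", the head is "amber" and the modifier is "village".
Putting it together: [[marsh [forest [village amber]]] loom].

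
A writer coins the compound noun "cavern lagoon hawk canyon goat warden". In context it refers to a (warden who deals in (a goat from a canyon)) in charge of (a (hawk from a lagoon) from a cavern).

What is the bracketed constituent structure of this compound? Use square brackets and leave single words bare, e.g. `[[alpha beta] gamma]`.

The outermost head in the paraphrase is "warden" (specifically "canyon goat warden"), modified by "cavern lagoon hawk".
"cavern lagoon hawk" → head "hawk" (specifically "lagoon hawk"), modifier "cavern".
"lagoon hawk" → head "hawk", modifier "lagoon".
"canyon goat warden" → head "warden", modifier "canyon goat".
"canyon goat" → head "goat", modifier "canyon".
Putting it together: [[cavern [lagoon hawk]] [[canyon goat] warden]].

[[cavern [lagoon hawk]] [[canyon goat] warden]]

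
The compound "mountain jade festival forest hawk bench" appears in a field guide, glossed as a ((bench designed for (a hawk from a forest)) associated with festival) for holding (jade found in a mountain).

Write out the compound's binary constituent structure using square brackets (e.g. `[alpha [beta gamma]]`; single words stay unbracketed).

[[mountain jade] [festival [[forest hawk] bench]]]

At the top level: head "bench" (specifically "festival forest hawk bench"); modifier "mountain jade".
"mountain jade" → head "jade", modifier "mountain".
"festival forest hawk bench" → head "bench" (specifically "forest hawk bench"), modifier "festival".
"forest hawk bench" → head "bench", modifier "forest hawk".
"forest hawk" → head "hawk", modifier "forest".
So the structure is [[mountain jade] [festival [[forest hawk] bench]]].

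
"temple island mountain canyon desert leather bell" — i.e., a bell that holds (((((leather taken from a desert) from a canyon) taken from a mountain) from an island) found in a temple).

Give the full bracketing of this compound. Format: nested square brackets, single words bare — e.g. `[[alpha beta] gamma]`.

[[temple [island [mountain [canyon [desert leather]]]]] bell]

Overall it is a kind of bell; the modifier is "temple island mountain canyon desert leather".
Within "temple island mountain canyon desert leather", the head is "leather" (specifically "island mountain canyon desert leather") and the modifier is "temple".
Within "island mountain canyon desert leather", the head is "leather" (specifically "mountain canyon desert leather") and the modifier is "island".
Within "mountain canyon desert leather", the head is "leather" (specifically "canyon desert leather") and the modifier is "mountain".
Within "canyon desert leather", the head is "leather" (specifically "desert leather") and the modifier is "canyon".
Within "desert leather", the head is "leather" and the modifier is "desert".
So the structure is [[temple [island [mountain [canyon [desert leather]]]]] bell].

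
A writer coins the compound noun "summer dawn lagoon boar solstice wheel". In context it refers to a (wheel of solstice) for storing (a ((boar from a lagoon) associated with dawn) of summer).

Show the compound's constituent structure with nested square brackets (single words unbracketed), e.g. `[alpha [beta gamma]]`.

[[summer [dawn [lagoon boar]]] [solstice wheel]]

Overall it is a kind of wheel (specifically "solstice wheel"); the modifier is "summer dawn lagoon boar".
Within "summer dawn lagoon boar", the head is "boar" (specifically "dawn lagoon boar") and the modifier is "summer".
Within "dawn lagoon boar", the head is "boar" (specifically "lagoon boar") and the modifier is "dawn".
Within "lagoon boar", the head is "boar" and the modifier is "lagoon".
Within "solstice wheel", the head is "wheel" and the modifier is "solstice".
Putting it together: [[summer [dawn [lagoon boar]]] [solstice wheel]].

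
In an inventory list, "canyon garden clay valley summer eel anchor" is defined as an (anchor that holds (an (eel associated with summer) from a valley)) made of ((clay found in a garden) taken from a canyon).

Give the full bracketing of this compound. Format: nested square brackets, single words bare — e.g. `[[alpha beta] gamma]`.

[[canyon [garden clay]] [[valley [summer eel]] anchor]]

Overall it is a kind of anchor (specifically "valley summer eel anchor"); the modifier is "canyon garden clay".
"canyon garden clay" → head "clay" (specifically "garden clay"), modifier "canyon".
"garden clay" → head "clay", modifier "garden".
"valley summer eel anchor" → head "anchor", modifier "valley summer eel".
"valley summer eel" → head "eel" (specifically "summer eel"), modifier "valley".
"summer eel" → head "eel", modifier "summer".
Putting it together: [[canyon [garden clay]] [[valley [summer eel]] anchor]].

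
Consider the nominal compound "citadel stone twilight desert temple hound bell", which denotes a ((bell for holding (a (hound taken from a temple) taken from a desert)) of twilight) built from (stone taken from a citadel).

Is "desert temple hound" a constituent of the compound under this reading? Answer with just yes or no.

The paraphrase groups the words so that "desert temple hound" is one unit: it corresponds to a single parenthesized sub-phrase.
The full structure is [[citadel stone] [twilight [[desert [temple hound]] bell]]], in which [desert temple hound] is a constituent.

yes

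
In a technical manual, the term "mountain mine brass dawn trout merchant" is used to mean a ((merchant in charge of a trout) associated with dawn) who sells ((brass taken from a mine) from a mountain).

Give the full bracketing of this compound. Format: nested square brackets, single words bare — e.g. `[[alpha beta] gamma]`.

[[mountain [mine brass]] [dawn [trout merchant]]]

Whole compound: head "merchant" (specifically "dawn trout merchant"), modifier "mountain mine brass".
Inside "mountain mine brass": head "brass" (specifically "mine brass"), modifier "mountain".
Inside "mine brass": head "brass", modifier "mine".
Inside "dawn trout merchant": head "merchant" (specifically "trout merchant"), modifier "dawn".
Inside "trout merchant": head "merchant", modifier "trout".
Putting it together: [[mountain [mine brass]] [dawn [trout merchant]]].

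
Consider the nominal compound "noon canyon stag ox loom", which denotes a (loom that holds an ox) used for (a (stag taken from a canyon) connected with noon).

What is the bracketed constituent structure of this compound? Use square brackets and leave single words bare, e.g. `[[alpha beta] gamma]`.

At the top level: head "loom" (specifically "ox loom"); modifier "noon canyon stag".
Inside "noon canyon stag": head "stag" (specifically "canyon stag"), modifier "noon".
Inside "canyon stag": head "stag", modifier "canyon".
Inside "ox loom": head "loom", modifier "ox".
So the structure is [[noon [canyon stag]] [ox loom]].

[[noon [canyon stag]] [ox loom]]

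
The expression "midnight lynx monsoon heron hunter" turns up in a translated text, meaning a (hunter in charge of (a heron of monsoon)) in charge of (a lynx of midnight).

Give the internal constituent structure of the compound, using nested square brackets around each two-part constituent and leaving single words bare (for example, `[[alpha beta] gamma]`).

[[midnight lynx] [[monsoon heron] hunter]]

Overall it is a kind of hunter (specifically "monsoon heron hunter"); the modifier is "midnight lynx".
"midnight lynx" → head "lynx", modifier "midnight".
"monsoon heron hunter" → head "hunter", modifier "monsoon heron".
"monsoon heron" → head "heron", modifier "monsoon".
Putting it together: [[midnight lynx] [[monsoon heron] hunter]].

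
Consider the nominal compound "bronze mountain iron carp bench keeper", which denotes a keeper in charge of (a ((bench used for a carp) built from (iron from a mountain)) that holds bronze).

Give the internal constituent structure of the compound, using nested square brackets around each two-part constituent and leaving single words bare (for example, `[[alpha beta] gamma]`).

[[bronze [[mountain iron] [carp bench]]] keeper]

Overall it is a kind of keeper; the modifier is "bronze mountain iron carp bench".
Inside "bronze mountain iron carp bench": head "bench" (specifically "mountain iron carp bench"), modifier "bronze".
Inside "mountain iron carp bench": head "bench" (specifically "carp bench"), modifier "mountain iron".
Inside "mountain iron": head "iron", modifier "mountain".
Inside "carp bench": head "bench", modifier "carp".
Putting it together: [[bronze [[mountain iron] [carp bench]]] keeper].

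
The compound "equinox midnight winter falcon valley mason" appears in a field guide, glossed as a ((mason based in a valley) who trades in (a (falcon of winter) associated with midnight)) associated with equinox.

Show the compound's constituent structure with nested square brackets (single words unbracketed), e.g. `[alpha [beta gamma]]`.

At the top level: head "mason" (specifically "midnight winter falcon valley mason"); modifier "equinox".
Within "midnight winter falcon valley mason", the head is "mason" (specifically "valley mason") and the modifier is "midnight winter falcon".
Within "midnight winter falcon", the head is "falcon" (specifically "winter falcon") and the modifier is "midnight".
Within "winter falcon", the head is "falcon" and the modifier is "winter".
Within "valley mason", the head is "mason" and the modifier is "valley".
Assembled: [equinox [[midnight [winter falcon]] [valley mason]]].

[equinox [[midnight [winter falcon]] [valley mason]]]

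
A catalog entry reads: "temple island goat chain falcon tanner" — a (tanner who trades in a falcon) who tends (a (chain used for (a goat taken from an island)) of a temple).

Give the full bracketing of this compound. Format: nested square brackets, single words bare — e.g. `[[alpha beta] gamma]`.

At the top level: head "tanner" (specifically "falcon tanner"); modifier "temple island goat chain".
Inside "temple island goat chain": head "chain" (specifically "island goat chain"), modifier "temple".
Inside "island goat chain": head "chain", modifier "island goat".
Inside "island goat": head "goat", modifier "island".
Inside "falcon tanner": head "tanner", modifier "falcon".
Putting it together: [[temple [[island goat] chain]] [falcon tanner]].

[[temple [[island goat] chain]] [falcon tanner]]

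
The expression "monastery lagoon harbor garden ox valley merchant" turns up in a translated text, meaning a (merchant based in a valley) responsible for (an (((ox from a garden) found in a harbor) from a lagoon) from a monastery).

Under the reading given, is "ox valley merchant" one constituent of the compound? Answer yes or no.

no

The top-level split is [monastery lagoon harbor garden ox] [valley merchant]; the full structure is [[monastery [lagoon [harbor [garden ox]]]] [valley merchant]].
"ox valley merchant" straddles a constituent boundary, so it is not a single unit.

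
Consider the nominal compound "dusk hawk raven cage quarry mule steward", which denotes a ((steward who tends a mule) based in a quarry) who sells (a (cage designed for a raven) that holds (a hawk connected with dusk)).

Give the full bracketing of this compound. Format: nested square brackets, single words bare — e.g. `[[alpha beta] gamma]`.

The outermost head in the paraphrase is "steward" (specifically "quarry mule steward"), modified by "dusk hawk raven cage".
Within "dusk hawk raven cage", the head is "cage" (specifically "raven cage") and the modifier is "dusk hawk".
Within "dusk hawk", the head is "hawk" and the modifier is "dusk".
Within "raven cage", the head is "cage" and the modifier is "raven".
Within "quarry mule steward", the head is "steward" (specifically "mule steward") and the modifier is "quarry".
Within "mule steward", the head is "steward" and the modifier is "mule".
So the structure is [[[dusk hawk] [raven cage]] [quarry [mule steward]]].

[[[dusk hawk] [raven cage]] [quarry [mule steward]]]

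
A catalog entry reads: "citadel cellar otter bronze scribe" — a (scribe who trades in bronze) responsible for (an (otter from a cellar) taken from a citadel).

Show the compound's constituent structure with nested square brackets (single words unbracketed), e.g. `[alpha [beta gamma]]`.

The outermost head in the paraphrase is "scribe" (specifically "bronze scribe"), modified by "citadel cellar otter".
Inside "citadel cellar otter": head "otter" (specifically "cellar otter"), modifier "citadel".
Inside "cellar otter": head "otter", modifier "cellar".
Inside "bronze scribe": head "scribe", modifier "bronze".
Putting it together: [[citadel [cellar otter]] [bronze scribe]].

[[citadel [cellar otter]] [bronze scribe]]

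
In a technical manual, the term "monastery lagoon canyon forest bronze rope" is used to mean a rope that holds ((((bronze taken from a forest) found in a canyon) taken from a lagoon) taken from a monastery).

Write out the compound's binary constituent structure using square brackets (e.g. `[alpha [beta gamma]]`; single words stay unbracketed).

Whole compound: head "rope", modifier "monastery lagoon canyon forest bronze".
Inside "monastery lagoon canyon forest bronze": head "bronze" (specifically "lagoon canyon forest bronze"), modifier "monastery".
Inside "lagoon canyon forest bronze": head "bronze" (specifically "canyon forest bronze"), modifier "lagoon".
Inside "canyon forest bronze": head "bronze" (specifically "forest bronze"), modifier "canyon".
Inside "forest bronze": head "bronze", modifier "forest".
So the structure is [[monastery [lagoon [canyon [forest bronze]]]] rope].

[[monastery [lagoon [canyon [forest bronze]]]] rope]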